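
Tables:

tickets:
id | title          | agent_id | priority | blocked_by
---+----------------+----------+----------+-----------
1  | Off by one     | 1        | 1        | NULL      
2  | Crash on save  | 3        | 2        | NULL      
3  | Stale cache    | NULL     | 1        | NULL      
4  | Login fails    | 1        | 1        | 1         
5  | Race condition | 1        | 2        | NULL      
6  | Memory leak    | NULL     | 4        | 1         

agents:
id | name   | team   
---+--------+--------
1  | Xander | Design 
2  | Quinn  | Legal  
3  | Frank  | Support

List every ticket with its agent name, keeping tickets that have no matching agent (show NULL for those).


LEFT JOIN keeps every row from tickets (the left table); where agent_id has no match in agents, the agent columns become NULL. Walk through each ticket:
  - ticket 1 (Off by one): agent_id=1 -> matches Xander
  - ticket 2 (Crash on save): agent_id=3 -> matches Frank
  - ticket 3 (Stale cache): agent_id=NULL, no match -> kept with NULL
  - ticket 4 (Login fails): agent_id=1 -> matches Xander
  - ticket 5 (Race condition): agent_id=1 -> matches Xander
  - ticket 6 (Memory leak): agent_id=NULL, no match -> kept with NULL
All 6 rows appear; 2 have NULL agent.

SQL:
SELECT a.title, b.name AS agent
FROM tickets a
LEFT JOIN agents b ON a.agent_id = b.id

Result:
title          | agent 
---------------+-------
Off by one     | Xander
Crash on save  | Frank 
Stale cache    | NULL  
Login fails    | Xander
Race condition | Xander
Memory leak    | NULL  


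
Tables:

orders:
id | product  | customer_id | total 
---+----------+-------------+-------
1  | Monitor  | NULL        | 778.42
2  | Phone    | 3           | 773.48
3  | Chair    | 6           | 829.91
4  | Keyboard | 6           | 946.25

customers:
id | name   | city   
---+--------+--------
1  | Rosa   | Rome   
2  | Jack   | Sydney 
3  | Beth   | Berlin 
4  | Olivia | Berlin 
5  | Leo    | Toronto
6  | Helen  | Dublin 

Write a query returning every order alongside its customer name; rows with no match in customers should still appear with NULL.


LEFT JOIN keeps every row from orders (the left table); where customer_id has no match in customers, the customer columns become NULL. Walk through each order:
  - order 1 (Monitor): customer_id=NULL, no match -> kept with NULL
  - order 2 (Phone): customer_id=3 -> matches Beth
  - order 3 (Chair): customer_id=6 -> matches Helen
  - order 4 (Keyboard): customer_id=6 -> matches Helen
All 4 rows appear; 1 has NULL customer.

SQL:
SELECT a.product, b.name AS customer
FROM orders a
LEFT JOIN customers b ON a.customer_id = b.id

Result:
product  | customer
---------+---------
Monitor  | NULL    
Phone    | Beth    
Chair    | Helen   
Keyboard | Helen   


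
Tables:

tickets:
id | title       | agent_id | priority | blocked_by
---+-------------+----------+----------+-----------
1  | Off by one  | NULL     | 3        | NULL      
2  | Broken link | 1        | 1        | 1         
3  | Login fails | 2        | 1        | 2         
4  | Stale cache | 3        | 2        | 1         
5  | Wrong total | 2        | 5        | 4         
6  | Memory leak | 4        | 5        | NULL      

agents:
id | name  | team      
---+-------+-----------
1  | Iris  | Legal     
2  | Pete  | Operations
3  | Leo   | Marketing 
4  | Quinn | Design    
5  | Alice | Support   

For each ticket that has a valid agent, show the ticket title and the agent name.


INNER JOIN keeps only tickets rows whose agent_id matches an id in agents. Walk through each ticket:
  - ticket 1 (Off by one): agent_id=NULL, no match -> dropped
  - ticket 2 (Broken link): agent_id=1 -> matches Iris
  - ticket 3 (Login fails): agent_id=2 -> matches Pete
  - ticket 4 (Stale cache): agent_id=3 -> matches Leo
  - ticket 5 (Wrong total): agent_id=2 -> matches Pete
  - ticket 6 (Memory leak): agent_id=4 -> matches Quinn
So 1 of 6 rows is dropped.

SQL:
SELECT a.title, b.name AS agent
FROM tickets a
INNER JOIN agents b ON a.agent_id = b.id

Result:
title       | agent
------------+------
Broken link | Iris 
Login fails | Pete 
Stale cache | Leo  
Wrong total | Pete 
Memory leak | Quinn


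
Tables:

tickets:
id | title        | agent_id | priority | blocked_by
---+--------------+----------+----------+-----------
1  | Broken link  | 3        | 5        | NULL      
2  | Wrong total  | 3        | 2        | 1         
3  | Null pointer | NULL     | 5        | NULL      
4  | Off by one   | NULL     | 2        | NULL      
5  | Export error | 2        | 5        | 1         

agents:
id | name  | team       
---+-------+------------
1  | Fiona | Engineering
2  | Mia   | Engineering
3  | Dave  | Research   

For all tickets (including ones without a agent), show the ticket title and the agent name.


LEFT JOIN keeps every row from tickets (the left table); where agent_id has no match in agents, the agent columns become NULL. Walk through each ticket:
  - ticket 1 (Broken link): agent_id=3 -> matches Dave
  - ticket 2 (Wrong total): agent_id=3 -> matches Dave
  - ticket 3 (Null pointer): agent_id=NULL, no match -> kept with NULL
  - ticket 4 (Off by one): agent_id=NULL, no match -> kept with NULL
  - ticket 5 (Export error): agent_id=2 -> matches Mia
All 5 rows appear; 2 have NULL agent.

SQL:
SELECT a.title, b.name AS agent
FROM tickets a
LEFT JOIN agents b ON a.agent_id = b.id

Result:
title        | agent
-------------+------
Broken link  | Dave 
Wrong total  | Dave 
Null pointer | NULL 
Off by one   | NULL 
Export error | Mia  


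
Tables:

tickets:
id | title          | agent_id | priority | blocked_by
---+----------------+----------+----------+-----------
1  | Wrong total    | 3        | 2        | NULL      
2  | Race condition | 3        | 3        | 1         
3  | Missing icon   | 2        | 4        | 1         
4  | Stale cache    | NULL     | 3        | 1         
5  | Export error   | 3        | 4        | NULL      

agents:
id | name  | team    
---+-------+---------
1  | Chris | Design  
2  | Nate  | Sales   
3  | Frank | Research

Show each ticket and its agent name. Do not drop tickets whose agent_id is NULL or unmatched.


LEFT JOIN keeps every row from tickets (the left table); where agent_id has no match in agents, the agent columns become NULL. Walk through each ticket:
  - ticket 1 (Wrong total): agent_id=3 -> matches Frank
  - ticket 2 (Race condition): agent_id=3 -> matches Frank
  - ticket 3 (Missing icon): agent_id=2 -> matches Nate
  - ticket 4 (Stale cache): agent_id=NULL, no match -> kept with NULL
  - ticket 5 (Export error): agent_id=3 -> matches Frank
All 5 rows appear; 1 has NULL agent.

SQL:
SELECT a.title, b.name AS agent
FROM tickets a
LEFT JOIN agents b ON a.agent_id = b.id

Result:
title          | agent
---------------+------
Wrong total    | Frank
Race condition | Frank
Missing icon   | Nate 
Stale cache    | NULL 
Export error   | Frank


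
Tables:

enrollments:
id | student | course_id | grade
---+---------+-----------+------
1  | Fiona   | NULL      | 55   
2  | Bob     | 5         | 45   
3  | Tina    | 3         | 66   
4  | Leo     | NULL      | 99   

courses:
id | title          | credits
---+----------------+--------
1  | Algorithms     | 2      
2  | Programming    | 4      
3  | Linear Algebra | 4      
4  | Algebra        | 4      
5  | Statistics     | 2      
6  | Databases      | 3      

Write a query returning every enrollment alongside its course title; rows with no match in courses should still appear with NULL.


LEFT JOIN keeps every row from enrollments (the left table); where course_id has no match in courses, the course columns become NULL. Walk through each enrollment:
  - enrollment 1 (Fiona): course_id=NULL, no match -> kept with NULL
  - enrollment 2 (Bob): course_id=5 -> matches Statistics
  - enrollment 3 (Tina): course_id=3 -> matches Linear Algebra
  - enrollment 4 (Leo): course_id=NULL, no match -> kept with NULL
All 4 rows appear; 2 have NULL course.

SQL:
SELECT a.student, b.title AS course
FROM enrollments a
LEFT JOIN courses b ON a.course_id = b.id

Result:
student | course        
--------+---------------
Fiona   | NULL          
Bob     | Statistics    
Tina    | Linear Algebra
Leo     | NULL          


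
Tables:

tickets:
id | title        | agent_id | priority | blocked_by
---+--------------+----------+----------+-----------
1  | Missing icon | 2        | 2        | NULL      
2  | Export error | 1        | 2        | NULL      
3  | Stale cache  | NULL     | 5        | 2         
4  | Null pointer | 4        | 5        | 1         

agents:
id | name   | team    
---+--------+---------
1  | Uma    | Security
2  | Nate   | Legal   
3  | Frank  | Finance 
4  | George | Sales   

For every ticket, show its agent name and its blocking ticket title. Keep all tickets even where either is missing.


Two LEFT JOINs from the same base table tickets: one to agents via agent_id, one to tickets itself via blocked_by. Both are LEFT so every ticket is preserved.
Match against agents:
  - ticket 1 (Missing icon): agent_id=2 -> matches Nate
  - ticket 2 (Export error): agent_id=1 -> matches Uma
  - ticket 3 (Stale cache): agent_id=NULL, no match -> kept with NULL
  - ticket 4 (Null pointer): agent_id=4 -> matches George
Match against tickets (self):
  - ticket 1 (Missing icon): blocked_by=NULL -> NULL
  - ticket 2 (Export error): blocked_by=NULL -> NULL
  - ticket 3 (Stale cache): blocked_by=2 -> Export error
  - ticket 4 (Null pointer): blocked_by=1 -> Missing icon

SQL:
SELECT a.title, b.name AS agent, c.title AS blocked_by
FROM tickets a
LEFT JOIN agents b ON a.agent_id = b.id
LEFT JOIN tickets c ON a.blocked_by = c.id

Result:
title        | agent  | blocked_by  
-------------+--------+-------------
Missing icon | Nate   | NULL        
Export error | Uma    | NULL        
Stale cache  | NULL   | Export error
Null pointer | George | Missing icon


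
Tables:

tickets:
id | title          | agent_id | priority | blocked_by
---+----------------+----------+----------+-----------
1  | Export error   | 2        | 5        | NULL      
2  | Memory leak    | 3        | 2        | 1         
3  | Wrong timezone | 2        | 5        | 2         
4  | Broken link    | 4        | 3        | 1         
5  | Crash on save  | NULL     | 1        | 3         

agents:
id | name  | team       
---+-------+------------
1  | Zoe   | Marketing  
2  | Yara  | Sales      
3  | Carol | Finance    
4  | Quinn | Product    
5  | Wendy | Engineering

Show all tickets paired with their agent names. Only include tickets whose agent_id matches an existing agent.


INNER JOIN keeps only tickets rows whose agent_id matches an id in agents. Walk through each ticket:
  - ticket 1 (Export error): agent_id=2 -> matches Yara
  - ticket 2 (Memory leak): agent_id=3 -> matches Carol
  - ticket 3 (Wrong timezone): agent_id=2 -> matches Yara
  - ticket 4 (Broken link): agent_id=4 -> matches Quinn
  - ticket 5 (Crash on save): agent_id=NULL, no match -> dropped
So 1 of 5 rows is dropped.

SQL:
SELECT a.title, b.name AS agent
FROM tickets a
INNER JOIN agents b ON a.agent_id = b.id

Result:
title          | agent
---------------+------
Export error   | Yara 
Memory leak    | Carol
Wrong timezone | Yara 
Broken link    | Quinn


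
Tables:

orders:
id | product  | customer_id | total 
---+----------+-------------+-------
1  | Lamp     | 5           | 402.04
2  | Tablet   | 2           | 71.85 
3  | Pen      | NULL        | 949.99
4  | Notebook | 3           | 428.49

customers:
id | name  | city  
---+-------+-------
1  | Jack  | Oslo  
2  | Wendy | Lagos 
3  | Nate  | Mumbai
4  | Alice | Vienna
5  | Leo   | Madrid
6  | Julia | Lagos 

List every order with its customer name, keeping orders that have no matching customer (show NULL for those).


LEFT JOIN keeps every row from orders (the left table); where customer_id has no match in customers, the customer columns become NULL. Walk through each order:
  - order 1 (Lamp): customer_id=5 -> matches Leo
  - order 2 (Tablet): customer_id=2 -> matches Wendy
  - order 3 (Pen): customer_id=NULL, no match -> kept with NULL
  - order 4 (Notebook): customer_id=3 -> matches Nate
All 4 rows appear; 1 has NULL customer.

SQL:
SELECT a.product, b.name AS customer
FROM orders a
LEFT JOIN customers b ON a.customer_id = b.id

Result:
product  | customer
---------+---------
Lamp     | Leo     
Tablet   | Wendy   
Pen      | NULL    
Notebook | Nate    


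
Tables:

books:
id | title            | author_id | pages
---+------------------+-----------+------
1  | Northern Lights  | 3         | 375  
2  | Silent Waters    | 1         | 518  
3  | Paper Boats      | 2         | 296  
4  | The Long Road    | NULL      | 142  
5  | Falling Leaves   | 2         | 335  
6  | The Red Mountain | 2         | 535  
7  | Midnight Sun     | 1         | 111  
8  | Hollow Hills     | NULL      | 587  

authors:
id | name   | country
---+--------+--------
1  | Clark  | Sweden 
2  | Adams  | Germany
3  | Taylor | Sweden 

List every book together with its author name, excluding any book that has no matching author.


INNER JOIN keeps only books rows whose author_id matches an id in authors. Walk through each book:
  - book 1 (Northern Lights): author_id=3 -> matches Taylor
  - book 2 (Silent Waters): author_id=1 -> matches Clark
  - book 3 (Paper Boats): author_id=2 -> matches Adams
  - book 4 (The Long Road): author_id=NULL, no match -> dropped
  - book 5 (Falling Leaves): author_id=2 -> matches Adams
  - book 6 (The Red Mountain): author_id=2 -> matches Adams
  - book 7 (Midnight Sun): author_id=1 -> matches Clark
  - book 8 (Hollow Hills): author_id=NULL, no match -> dropped
So 2 of 8 rows are dropped.

SQL:
SELECT a.title, b.name AS author
FROM books a
INNER JOIN authors b ON a.author_id = b.id

Result:
title            | author
-----------------+-------
Northern Lights  | Taylor
Silent Waters    | Clark 
Paper Boats      | Adams 
Falling Leaves   | Adams 
The Red Mountain | Adams 
Midnight Sun     | Clark 


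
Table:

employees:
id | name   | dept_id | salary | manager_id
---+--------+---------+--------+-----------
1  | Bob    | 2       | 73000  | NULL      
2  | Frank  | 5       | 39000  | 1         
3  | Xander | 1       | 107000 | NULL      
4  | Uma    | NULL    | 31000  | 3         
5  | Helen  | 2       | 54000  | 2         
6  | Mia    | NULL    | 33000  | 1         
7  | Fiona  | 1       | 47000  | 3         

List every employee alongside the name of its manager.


This is a self-join: employees is joined to a second copy of itself, matching each row's manager_id to another row's id. Use LEFT JOIN so rows with manager_id=NULL are kept.
  - employee 1 (Bob): manager_id=NULL -> NULL
  - employee 2 (Frank): manager_id=1 -> Bob
  - employee 3 (Xander): manager_id=NULL -> NULL
  - employee 4 (Uma): manager_id=3 -> Xander
  - employee 5 (Helen): manager_id=2 -> Frank
  - employee 6 (Mia): manager_id=1 -> Bob
  - employee 7 (Fiona): manager_id=3 -> Xander

SQL:
SELECT a.name AS item, b.name AS manager
FROM employees a
LEFT JOIN employees b ON a.manager_id = b.id

Result:
item   | manager
-------+--------
Bob    | NULL   
Frank  | Bob    
Xander | NULL   
Uma    | Xander 
Helen  | Frank  
Mia    | Bob    
Fiona  | Xander 


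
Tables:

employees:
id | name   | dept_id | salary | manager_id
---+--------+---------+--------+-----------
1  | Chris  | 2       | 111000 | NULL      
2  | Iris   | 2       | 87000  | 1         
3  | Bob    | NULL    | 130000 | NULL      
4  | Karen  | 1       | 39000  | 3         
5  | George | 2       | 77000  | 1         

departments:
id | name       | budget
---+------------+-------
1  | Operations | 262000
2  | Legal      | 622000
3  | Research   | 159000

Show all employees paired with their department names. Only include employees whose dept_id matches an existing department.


INNER JOIN keeps only employees rows whose dept_id matches an id in departments. Walk through each employee:
  - employee 1 (Chris): dept_id=2 -> matches Legal
  - employee 2 (Iris): dept_id=2 -> matches Legal
  - employee 3 (Bob): dept_id=NULL, no match -> dropped
  - employee 4 (Karen): dept_id=1 -> matches Operations
  - employee 5 (George): dept_id=2 -> matches Legal
So 1 of 5 rows is dropped.

SQL:
SELECT a.name, b.name AS department
FROM employees a
INNER JOIN departments b ON a.dept_id = b.id

Result:
name   | department
-------+-----------
Chris  | Legal     
Iris   | Legal     
Karen  | Operations
George | Legal     


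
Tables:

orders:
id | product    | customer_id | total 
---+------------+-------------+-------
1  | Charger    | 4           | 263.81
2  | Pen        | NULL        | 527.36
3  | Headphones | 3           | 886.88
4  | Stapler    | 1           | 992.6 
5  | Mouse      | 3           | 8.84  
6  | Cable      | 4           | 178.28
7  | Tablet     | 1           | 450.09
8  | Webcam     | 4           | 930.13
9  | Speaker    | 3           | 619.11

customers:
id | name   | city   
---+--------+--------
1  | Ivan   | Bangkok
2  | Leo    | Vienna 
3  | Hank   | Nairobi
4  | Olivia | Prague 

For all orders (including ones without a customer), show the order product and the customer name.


LEFT JOIN keeps every row from orders (the left table); where customer_id has no match in customers, the customer columns become NULL. Walk through each order:
  - order 1 (Charger): customer_id=4 -> matches Olivia
  - order 2 (Pen): customer_id=NULL, no match -> kept with NULL
  - order 3 (Headphones): customer_id=3 -> matches Hank
  - order 4 (Stapler): customer_id=1 -> matches Ivan
  - order 5 (Mouse): customer_id=3 -> matches Hank
  - order 6 (Cable): customer_id=4 -> matches Olivia
  - order 7 (Tablet): customer_id=1 -> matches Ivan
  - order 8 (Webcam): customer_id=4 -> matches Olivia
  - order 9 (Speaker): customer_id=3 -> matches Hank
All 9 rows appear; 1 has NULL customer.

SQL:
SELECT a.product, b.name AS customer
FROM orders a
LEFT JOIN customers b ON a.customer_id = b.id

Result:
product    | customer
-----------+---------
Charger    | Olivia  
Pen        | NULL    
Headphones | Hank    
Stapler    | Ivan    
Mouse      | Hank    
Cable      | Olivia  
Tablet     | Ivan    
Webcam     | Olivia  
Speaker    | Hank    


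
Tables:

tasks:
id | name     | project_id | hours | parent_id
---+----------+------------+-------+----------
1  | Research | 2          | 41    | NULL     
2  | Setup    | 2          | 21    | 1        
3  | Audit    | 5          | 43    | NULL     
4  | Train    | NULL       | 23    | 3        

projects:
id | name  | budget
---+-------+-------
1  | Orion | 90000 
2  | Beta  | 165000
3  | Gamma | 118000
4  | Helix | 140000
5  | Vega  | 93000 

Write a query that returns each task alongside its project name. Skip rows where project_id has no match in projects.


INNER JOIN keeps only tasks rows whose project_id matches an id in projects. Walk through each task:
  - task 1 (Research): project_id=2 -> matches Beta
  - task 2 (Setup): project_id=2 -> matches Beta
  - task 3 (Audit): project_id=5 -> matches Vega
  - task 4 (Train): project_id=NULL, no match -> dropped
So 1 of 4 rows is dropped.

SQL:
SELECT a.name, b.name AS project
FROM tasks a
INNER JOIN projects b ON a.project_id = b.id

Result:
name     | project
---------+--------
Research | Beta   
Setup    | Beta   
Audit    | Vega   


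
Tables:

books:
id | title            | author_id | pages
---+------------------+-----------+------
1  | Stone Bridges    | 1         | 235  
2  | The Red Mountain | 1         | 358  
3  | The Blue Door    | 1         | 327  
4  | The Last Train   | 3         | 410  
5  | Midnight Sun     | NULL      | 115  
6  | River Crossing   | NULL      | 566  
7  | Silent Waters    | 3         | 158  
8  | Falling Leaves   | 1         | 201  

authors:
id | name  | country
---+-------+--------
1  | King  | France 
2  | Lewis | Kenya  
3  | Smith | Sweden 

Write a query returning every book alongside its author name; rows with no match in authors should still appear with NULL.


LEFT JOIN keeps every row from books (the left table); where author_id has no match in authors, the author columns become NULL. Walk through each book:
  - book 1 (Stone Bridges): author_id=1 -> matches King
  - book 2 (The Red Mountain): author_id=1 -> matches King
  - book 3 (The Blue Door): author_id=1 -> matches King
  - book 4 (The Last Train): author_id=3 -> matches Smith
  - book 5 (Midnight Sun): author_id=NULL, no match -> kept with NULL
  - book 6 (River Crossing): author_id=NULL, no match -> kept with NULL
  - book 7 (Silent Waters): author_id=3 -> matches Smith
  - book 8 (Falling Leaves): author_id=1 -> matches King
All 8 rows appear; 2 have NULL author.

SQL:
SELECT a.title, b.name AS author
FROM books a
LEFT JOIN authors b ON a.author_id = b.id

Result:
title            | author
-----------------+-------
Stone Bridges    | King  
The Red Mountain | King  
The Blue Door    | King  
The Last Train   | Smith 
Midnight Sun     | NULL  
River Crossing   | NULL  
Silent Waters    | Smith 
Falling Leaves   | King  


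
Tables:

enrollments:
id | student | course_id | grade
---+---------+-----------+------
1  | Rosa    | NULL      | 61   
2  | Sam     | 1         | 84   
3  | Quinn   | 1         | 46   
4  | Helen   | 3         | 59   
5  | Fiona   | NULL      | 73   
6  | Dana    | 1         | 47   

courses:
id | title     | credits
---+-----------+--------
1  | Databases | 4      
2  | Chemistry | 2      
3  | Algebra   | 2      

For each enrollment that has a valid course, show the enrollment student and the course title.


INNER JOIN keeps only enrollments rows whose course_id matches an id in courses. Walk through each enrollment:
  - enrollment 1 (Rosa): course_id=NULL, no match -> dropped
  - enrollment 2 (Sam): course_id=1 -> matches Databases
  - enrollment 3 (Quinn): course_id=1 -> matches Databases
  - enrollment 4 (Helen): course_id=3 -> matches Algebra
  - enrollment 5 (Fiona): course_id=NULL, no match -> dropped
  - enrollment 6 (Dana): course_id=1 -> matches Databases
So 2 of 6 rows are dropped.

SQL:
SELECT a.student, b.title AS course
FROM enrollments a
INNER JOIN courses b ON a.course_id = b.id

Result:
student | course   
--------+----------
Sam     | Databases
Quinn   | Databases
Helen   | Algebra  
Dana    | Databases


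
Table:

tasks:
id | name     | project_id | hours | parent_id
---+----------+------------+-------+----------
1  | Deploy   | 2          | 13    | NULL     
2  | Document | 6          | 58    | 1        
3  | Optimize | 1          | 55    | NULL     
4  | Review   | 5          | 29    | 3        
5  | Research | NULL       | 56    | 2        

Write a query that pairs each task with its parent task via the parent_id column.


This is a self-join: tasks is joined to a second copy of itself, matching each row's parent_id to another row's id. Use LEFT JOIN so rows with parent_id=NULL are kept.
  - task 1 (Deploy): parent_id=NULL -> NULL
  - task 2 (Document): parent_id=1 -> Deploy
  - task 3 (Optimize): parent_id=NULL -> NULL
  - task 4 (Review): parent_id=3 -> Optimize
  - task 5 (Research): parent_id=2 -> Document

SQL:
SELECT a.name AS item, b.name AS parent
FROM tasks a
LEFT JOIN tasks b ON a.parent_id = b.id

Result:
item     | parent  
---------+---------
Deploy   | NULL    
Document | Deploy  
Optimize | NULL    
Review   | Optimize
Research | Document


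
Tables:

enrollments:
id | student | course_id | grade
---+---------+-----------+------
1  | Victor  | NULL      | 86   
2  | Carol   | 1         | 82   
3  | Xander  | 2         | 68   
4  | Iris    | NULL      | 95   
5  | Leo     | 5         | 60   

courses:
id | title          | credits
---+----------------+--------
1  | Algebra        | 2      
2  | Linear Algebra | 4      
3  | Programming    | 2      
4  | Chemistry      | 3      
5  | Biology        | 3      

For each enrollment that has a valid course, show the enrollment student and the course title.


INNER JOIN keeps only enrollments rows whose course_id matches an id in courses. Walk through each enrollment:
  - enrollment 1 (Victor): course_id=NULL, no match -> dropped
  - enrollment 2 (Carol): course_id=1 -> matches Algebra
  - enrollment 3 (Xander): course_id=2 -> matches Linear Algebra
  - enrollment 4 (Iris): course_id=NULL, no match -> dropped
  - enrollment 5 (Leo): course_id=5 -> matches Biology
So 2 of 5 rows are dropped.

SQL:
SELECT a.student, b.title AS course
FROM enrollments a
INNER JOIN courses b ON a.course_id = b.id

Result:
student | course        
--------+---------------
Carol   | Algebra       
Xander  | Linear Algebra
Leo     | Biology       


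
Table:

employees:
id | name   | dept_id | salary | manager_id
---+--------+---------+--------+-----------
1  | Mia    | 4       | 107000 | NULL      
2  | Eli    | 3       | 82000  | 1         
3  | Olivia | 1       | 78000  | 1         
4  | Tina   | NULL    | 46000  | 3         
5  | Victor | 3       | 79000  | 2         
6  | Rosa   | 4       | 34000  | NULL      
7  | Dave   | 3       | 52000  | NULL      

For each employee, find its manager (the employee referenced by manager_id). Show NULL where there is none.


This is a self-join: employees is joined to a second copy of itself, matching each row's manager_id to another row's id. Use LEFT JOIN so rows with manager_id=NULL are kept.
  - employee 1 (Mia): manager_id=NULL -> NULL
  - employee 2 (Eli): manager_id=1 -> Mia
  - employee 3 (Olivia): manager_id=1 -> Mia
  - employee 4 (Tina): manager_id=3 -> Olivia
  - employee 5 (Victor): manager_id=2 -> Eli
  - employee 6 (Rosa): manager_id=NULL -> NULL
  - employee 7 (Dave): manager_id=NULL -> NULL

SQL:
SELECT a.name AS item, b.name AS manager
FROM employees a
LEFT JOIN employees b ON a.manager_id = b.id

Result:
item   | manager
-------+--------
Mia    | NULL   
Eli    | Mia    
Olivia | Mia    
Tina   | Olivia 
Victor | Eli    
Rosa   | NULL   
Dave   | NULL   


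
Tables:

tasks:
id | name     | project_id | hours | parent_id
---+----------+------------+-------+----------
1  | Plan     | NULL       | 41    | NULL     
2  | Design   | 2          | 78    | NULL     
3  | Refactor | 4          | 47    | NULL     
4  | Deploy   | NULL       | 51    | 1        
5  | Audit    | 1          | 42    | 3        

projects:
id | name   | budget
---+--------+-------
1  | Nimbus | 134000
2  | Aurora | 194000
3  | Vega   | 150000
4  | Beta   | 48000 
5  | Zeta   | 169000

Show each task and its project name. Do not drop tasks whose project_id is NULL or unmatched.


LEFT JOIN keeps every row from tasks (the left table); where project_id has no match in projects, the project columns become NULL. Walk through each task:
  - task 1 (Plan): project_id=NULL, no match -> kept with NULL
  - task 2 (Design): project_id=2 -> matches Aurora
  - task 3 (Refactor): project_id=4 -> matches Beta
  - task 4 (Deploy): project_id=NULL, no match -> kept with NULL
  - task 5 (Audit): project_id=1 -> matches Nimbus
All 5 rows appear; 2 have NULL project.

SQL:
SELECT a.name, b.name AS project
FROM tasks a
LEFT JOIN projects b ON a.project_id = b.id

Result:
name     | project
---------+--------
Plan     | NULL   
Design   | Aurora 
Refactor | Beta   
Deploy   | NULL   
Audit    | Nimbus 


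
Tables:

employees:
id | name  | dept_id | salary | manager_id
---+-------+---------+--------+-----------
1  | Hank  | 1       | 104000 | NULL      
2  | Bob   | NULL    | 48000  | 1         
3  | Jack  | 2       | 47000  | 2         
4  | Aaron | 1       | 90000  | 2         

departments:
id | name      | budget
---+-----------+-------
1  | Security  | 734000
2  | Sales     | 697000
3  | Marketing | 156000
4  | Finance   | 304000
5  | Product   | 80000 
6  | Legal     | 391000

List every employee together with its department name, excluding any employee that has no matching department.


INNER JOIN keeps only employees rows whose dept_id matches an id in departments. Walk through each employee:
  - employee 1 (Hank): dept_id=1 -> matches Security
  - employee 2 (Bob): dept_id=NULL, no match -> dropped
  - employee 3 (Jack): dept_id=2 -> matches Sales
  - employee 4 (Aaron): dept_id=1 -> matches Security
So 1 of 4 rows is dropped.

SQL:
SELECT a.name, b.name AS department
FROM employees a
INNER JOIN departments b ON a.dept_id = b.id

Result:
name  | department
------+-----------
Hank  | Security  
Jack  | Sales     
Aaron | Security  


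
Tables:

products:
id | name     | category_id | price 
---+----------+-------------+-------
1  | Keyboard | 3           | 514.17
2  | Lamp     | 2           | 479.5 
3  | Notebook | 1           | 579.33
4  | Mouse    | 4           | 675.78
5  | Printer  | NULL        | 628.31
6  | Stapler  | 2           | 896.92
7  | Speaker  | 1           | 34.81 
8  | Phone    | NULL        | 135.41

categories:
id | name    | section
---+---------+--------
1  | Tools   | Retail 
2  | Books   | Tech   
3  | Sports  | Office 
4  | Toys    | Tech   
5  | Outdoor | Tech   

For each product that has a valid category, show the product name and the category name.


INNER JOIN keeps only products rows whose category_id matches an id in categories. Walk through each product:
  - product 1 (Keyboard): category_id=3 -> matches Sports
  - product 2 (Lamp): category_id=2 -> matches Books
  - product 3 (Notebook): category_id=1 -> matches Tools
  - product 4 (Mouse): category_id=4 -> matches Toys
  - product 5 (Printer): category_id=NULL, no match -> dropped
  - product 6 (Stapler): category_id=2 -> matches Books
  - product 7 (Speaker): category_id=1 -> matches Tools
  - product 8 (Phone): category_id=NULL, no match -> dropped
So 2 of 8 rows are dropped.

SQL:
SELECT a.name, b.name AS category
FROM products a
INNER JOIN categories b ON a.category_id = b.id

Result:
name     | category
---------+---------
Keyboard | Sports  
Lamp     | Books   
Notebook | Tools   
Mouse    | Toys    
Stapler  | Books   
Speaker  | Tools   


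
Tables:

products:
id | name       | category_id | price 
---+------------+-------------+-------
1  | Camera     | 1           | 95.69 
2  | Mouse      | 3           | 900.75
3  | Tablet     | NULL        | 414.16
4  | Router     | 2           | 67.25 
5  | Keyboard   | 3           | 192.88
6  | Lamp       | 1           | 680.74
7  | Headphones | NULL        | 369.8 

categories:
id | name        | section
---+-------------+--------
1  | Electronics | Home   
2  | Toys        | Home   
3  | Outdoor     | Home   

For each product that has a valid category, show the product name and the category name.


INNER JOIN keeps only products rows whose category_id matches an id in categories. Walk through each product:
  - product 1 (Camera): category_id=1 -> matches Electronics
  - product 2 (Mouse): category_id=3 -> matches Outdoor
  - product 3 (Tablet): category_id=NULL, no match -> dropped
  - product 4 (Router): category_id=2 -> matches Toys
  - product 5 (Keyboard): category_id=3 -> matches Outdoor
  - product 6 (Lamp): category_id=1 -> matches Electronics
  - product 7 (Headphones): category_id=NULL, no match -> dropped
So 2 of 7 rows are dropped.

SQL:
SELECT a.name, b.name AS category
FROM products a
INNER JOIN categories b ON a.category_id = b.id

Result:
name     | category   
---------+------------
Camera   | Electronics
Mouse    | Outdoor    
Router   | Toys       
Keyboard | Outdoor    
Lamp     | Electronics


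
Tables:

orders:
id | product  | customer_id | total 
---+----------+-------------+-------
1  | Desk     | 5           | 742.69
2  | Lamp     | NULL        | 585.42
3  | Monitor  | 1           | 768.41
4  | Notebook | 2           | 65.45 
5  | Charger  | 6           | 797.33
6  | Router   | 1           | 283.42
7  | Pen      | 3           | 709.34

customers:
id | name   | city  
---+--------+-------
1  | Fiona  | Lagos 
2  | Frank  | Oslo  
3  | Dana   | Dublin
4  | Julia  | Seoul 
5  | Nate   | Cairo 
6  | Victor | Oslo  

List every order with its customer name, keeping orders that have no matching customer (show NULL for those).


LEFT JOIN keeps every row from orders (the left table); where customer_id has no match in customers, the customer columns become NULL. Walk through each order:
  - order 1 (Desk): customer_id=5 -> matches Nate
  - order 2 (Lamp): customer_id=NULL, no match -> kept with NULL
  - order 3 (Monitor): customer_id=1 -> matches Fiona
  - order 4 (Notebook): customer_id=2 -> matches Frank
  - order 5 (Charger): customer_id=6 -> matches Victor
  - order 6 (Router): customer_id=1 -> matches Fiona
  - order 7 (Pen): customer_id=3 -> matches Dana
All 7 rows appear; 1 has NULL customer.

SQL:
SELECT a.product, b.name AS customer
FROM orders a
LEFT JOIN customers b ON a.customer_id = b.id

Result:
product  | customer
---------+---------
Desk     | Nate    
Lamp     | NULL    
Monitor  | Fiona   
Notebook | Frank   
Charger  | Victor  
Router   | Fiona   
Pen      | Dana    


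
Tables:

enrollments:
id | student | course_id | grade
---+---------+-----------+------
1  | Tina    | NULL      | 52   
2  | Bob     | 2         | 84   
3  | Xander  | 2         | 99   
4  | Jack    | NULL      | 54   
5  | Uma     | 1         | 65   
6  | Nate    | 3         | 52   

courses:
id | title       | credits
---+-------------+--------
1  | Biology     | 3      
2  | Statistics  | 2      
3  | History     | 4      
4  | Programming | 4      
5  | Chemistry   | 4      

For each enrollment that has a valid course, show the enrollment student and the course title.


INNER JOIN keeps only enrollments rows whose course_id matches an id in courses. Walk through each enrollment:
  - enrollment 1 (Tina): course_id=NULL, no match -> dropped
  - enrollment 2 (Bob): course_id=2 -> matches Statistics
  - enrollment 3 (Xander): course_id=2 -> matches Statistics
  - enrollment 4 (Jack): course_id=NULL, no match -> dropped
  - enrollment 5 (Uma): course_id=1 -> matches Biology
  - enrollment 6 (Nate): course_id=3 -> matches History
So 2 of 6 rows are dropped.

SQL:
SELECT a.student, b.title AS course
FROM enrollments a
INNER JOIN courses b ON a.course_id = b.id

Result:
student | course    
--------+-----------
Bob     | Statistics
Xander  | Statistics
Uma     | Biology   
Nate    | History   


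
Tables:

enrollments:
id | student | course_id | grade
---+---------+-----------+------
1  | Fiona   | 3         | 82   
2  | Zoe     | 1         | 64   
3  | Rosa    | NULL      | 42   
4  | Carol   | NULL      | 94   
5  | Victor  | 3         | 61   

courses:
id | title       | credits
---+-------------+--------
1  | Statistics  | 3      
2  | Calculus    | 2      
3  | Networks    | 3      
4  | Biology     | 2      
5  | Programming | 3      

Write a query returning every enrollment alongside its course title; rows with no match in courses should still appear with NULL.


LEFT JOIN keeps every row from enrollments (the left table); where course_id has no match in courses, the course columns become NULL. Walk through each enrollment:
  - enrollment 1 (Fiona): course_id=3 -> matches Networks
  - enrollment 2 (Zoe): course_id=1 -> matches Statistics
  - enrollment 3 (Rosa): course_id=NULL, no match -> kept with NULL
  - enrollment 4 (Carol): course_id=NULL, no match -> kept with NULL
  - enrollment 5 (Victor): course_id=3 -> matches Networks
All 5 rows appear; 2 have NULL course.

SQL:
SELECT a.student, b.title AS course
FROM enrollments a
LEFT JOIN courses b ON a.course_id = b.id

Result:
student | course    
--------+-----------
Fiona   | Networks  
Zoe     | Statistics
Rosa    | NULL      
Carol   | NULL      
Victor  | Networks  


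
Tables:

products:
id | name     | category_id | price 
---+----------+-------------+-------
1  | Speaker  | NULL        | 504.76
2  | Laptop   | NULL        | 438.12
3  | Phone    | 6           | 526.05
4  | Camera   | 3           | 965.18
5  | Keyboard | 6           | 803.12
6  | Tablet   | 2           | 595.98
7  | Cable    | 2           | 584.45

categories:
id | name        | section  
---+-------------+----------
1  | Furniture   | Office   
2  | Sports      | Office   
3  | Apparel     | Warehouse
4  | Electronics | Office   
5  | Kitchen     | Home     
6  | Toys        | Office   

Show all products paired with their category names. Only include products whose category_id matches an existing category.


INNER JOIN keeps only products rows whose category_id matches an id in categories. Walk through each product:
  - product 1 (Speaker): category_id=NULL, no match -> dropped
  - product 2 (Laptop): category_id=NULL, no match -> dropped
  - product 3 (Phone): category_id=6 -> matches Toys
  - product 4 (Camera): category_id=3 -> matches Apparel
  - product 5 (Keyboard): category_id=6 -> matches Toys
  - product 6 (Tablet): category_id=2 -> matches Sports
  - product 7 (Cable): category_id=2 -> matches Sports
So 2 of 7 rows are dropped.

SQL:
SELECT a.name, b.name AS category
FROM products a
INNER JOIN categories b ON a.category_id = b.id

Result:
name     | category
---------+---------
Phone    | Toys    
Camera   | Apparel 
Keyboard | Toys    
Tablet   | Sports  
Cable    | Sports  


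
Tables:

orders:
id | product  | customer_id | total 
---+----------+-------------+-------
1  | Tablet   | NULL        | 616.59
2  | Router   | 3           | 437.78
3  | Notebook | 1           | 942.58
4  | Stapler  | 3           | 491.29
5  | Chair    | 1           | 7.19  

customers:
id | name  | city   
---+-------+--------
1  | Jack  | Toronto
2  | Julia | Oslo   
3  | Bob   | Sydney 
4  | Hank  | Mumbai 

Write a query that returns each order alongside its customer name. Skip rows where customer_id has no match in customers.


INNER JOIN keeps only orders rows whose customer_id matches an id in customers. Walk through each order:
  - order 1 (Tablet): customer_id=NULL, no match -> dropped
  - order 2 (Router): customer_id=3 -> matches Bob
  - order 3 (Notebook): customer_id=1 -> matches Jack
  - order 4 (Stapler): customer_id=3 -> matches Bob
  - order 5 (Chair): customer_id=1 -> matches Jack
So 1 of 5 rows is dropped.

SQL:
SELECT a.product, b.name AS customer
FROM orders a
INNER JOIN customers b ON a.customer_id = b.id

Result:
product  | customer
---------+---------
Router   | Bob     
Notebook | Jack    
Stapler  | Bob     
Chair    | Jack    


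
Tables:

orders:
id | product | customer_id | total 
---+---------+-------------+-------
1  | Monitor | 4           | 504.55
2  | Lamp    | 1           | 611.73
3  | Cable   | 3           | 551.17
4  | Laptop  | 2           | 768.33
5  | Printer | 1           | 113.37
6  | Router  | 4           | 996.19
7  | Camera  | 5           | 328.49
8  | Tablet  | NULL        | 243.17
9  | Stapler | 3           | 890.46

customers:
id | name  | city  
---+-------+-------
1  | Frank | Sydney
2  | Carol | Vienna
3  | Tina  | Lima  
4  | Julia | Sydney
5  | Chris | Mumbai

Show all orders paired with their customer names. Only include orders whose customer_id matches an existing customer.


INNER JOIN keeps only orders rows whose customer_id matches an id in customers. Walk through each order:
  - order 1 (Monitor): customer_id=4 -> matches Julia
  - order 2 (Lamp): customer_id=1 -> matches Frank
  - order 3 (Cable): customer_id=3 -> matches Tina
  - order 4 (Laptop): customer_id=2 -> matches Carol
  - order 5 (Printer): customer_id=1 -> matches Frank
  - order 6 (Router): customer_id=4 -> matches Julia
  - order 7 (Camera): customer_id=5 -> matches Chris
  - order 8 (Tablet): customer_id=NULL, no match -> dropped
  - order 9 (Stapler): customer_id=3 -> matches Tina
So 1 of 9 rows is dropped.

SQL:
SELECT a.product, b.name AS customer
FROM orders a
INNER JOIN customers b ON a.customer_id = b.id

Result:
product | customer
--------+---------
Monitor | Julia   
Lamp    | Frank   
Cable   | Tina    
Laptop  | Carol   
Printer | Frank   
Router  | Julia   
Camera  | Chris   
Stapler | Tina    


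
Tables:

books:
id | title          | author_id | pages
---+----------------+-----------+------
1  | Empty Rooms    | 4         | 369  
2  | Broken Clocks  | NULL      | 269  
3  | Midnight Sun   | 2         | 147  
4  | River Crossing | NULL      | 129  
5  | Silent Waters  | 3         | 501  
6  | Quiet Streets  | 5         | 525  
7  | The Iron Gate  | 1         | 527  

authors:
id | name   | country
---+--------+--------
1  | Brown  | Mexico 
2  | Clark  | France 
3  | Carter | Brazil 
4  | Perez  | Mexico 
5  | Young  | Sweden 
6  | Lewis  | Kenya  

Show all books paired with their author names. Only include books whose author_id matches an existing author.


INNER JOIN keeps only books rows whose author_id matches an id in authors. Walk through each book:
  - book 1 (Empty Rooms): author_id=4 -> matches Perez
  - book 2 (Broken Clocks): author_id=NULL, no match -> dropped
  - book 3 (Midnight Sun): author_id=2 -> matches Clark
  - book 4 (River Crossing): author_id=NULL, no match -> dropped
  - book 5 (Silent Waters): author_id=3 -> matches Carter
  - book 6 (Quiet Streets): author_id=5 -> matches Young
  - book 7 (The Iron Gate): author_id=1 -> matches Brown
So 2 of 7 rows are dropped.

SQL:
SELECT a.title, b.name AS author
FROM books a
INNER JOIN authors b ON a.author_id = b.id

Result:
title         | author
--------------+-------
Empty Rooms   | Perez 
Midnight Sun  | Clark 
Silent Waters | Carter
Quiet Streets | Young 
The Iron Gate | Brown 
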